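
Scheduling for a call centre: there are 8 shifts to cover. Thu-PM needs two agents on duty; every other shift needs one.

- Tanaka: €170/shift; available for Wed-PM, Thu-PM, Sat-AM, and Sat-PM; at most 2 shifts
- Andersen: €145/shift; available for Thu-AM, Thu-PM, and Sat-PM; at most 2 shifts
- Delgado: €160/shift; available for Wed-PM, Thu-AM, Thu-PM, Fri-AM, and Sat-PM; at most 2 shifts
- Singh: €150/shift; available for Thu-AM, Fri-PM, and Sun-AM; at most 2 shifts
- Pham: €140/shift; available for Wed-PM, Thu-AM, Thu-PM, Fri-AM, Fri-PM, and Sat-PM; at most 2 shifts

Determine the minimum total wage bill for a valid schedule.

Sat-AM can only be covered by Tanaka, so that assignment is forced.
Sun-AM can only be covered by Singh, so that assignment is forced.
Picking the cheapest available agent for each shift independently would cost €1305, but that ignores the shift limits.
An optimal schedule: Wed-PM→Delgado, Thu-AM→Singh, Thu-PM→Andersen+Delgado, Fri-AM→Pham, Fri-PM→Pham, Sat-AM→Tanaka, Sat-PM→Andersen, Sun-AM→Singh.
Total: 160 + 150 + 145 + 160 + 140 + 140 + 170 + 145 + 150 = €1360.

€1360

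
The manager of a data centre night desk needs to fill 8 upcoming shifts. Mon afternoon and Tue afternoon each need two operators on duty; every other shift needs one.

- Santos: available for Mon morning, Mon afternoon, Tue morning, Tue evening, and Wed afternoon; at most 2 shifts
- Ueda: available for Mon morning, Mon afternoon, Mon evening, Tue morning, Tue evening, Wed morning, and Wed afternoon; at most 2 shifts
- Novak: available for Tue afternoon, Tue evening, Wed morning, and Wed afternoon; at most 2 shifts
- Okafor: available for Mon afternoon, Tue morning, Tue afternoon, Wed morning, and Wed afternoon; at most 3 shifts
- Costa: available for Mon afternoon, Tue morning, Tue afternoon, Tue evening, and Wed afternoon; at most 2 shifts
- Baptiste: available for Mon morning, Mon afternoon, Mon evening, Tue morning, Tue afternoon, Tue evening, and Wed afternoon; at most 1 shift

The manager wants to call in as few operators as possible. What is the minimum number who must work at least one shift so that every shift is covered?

10 slots to fill and no one can take more than 3, so at least ⌈10/3⌉ = 4 operators are needed.
Any 4 operators together have capacity at most 3+2+2+2 = 9 < 10 slots, so 4 can never suffice.
Santos, Ueda, Novak, Okafor, and Costa alone can cover everything: Mon morning→Santos, Mon afternoon→Okafor+Costa, Mon evening→Ueda, Tue morning→Santos, Tue afternoon→Novak+Okafor, Tue evening→Novak, Wed morning→Ueda, Wed afternoon→Okafor.

5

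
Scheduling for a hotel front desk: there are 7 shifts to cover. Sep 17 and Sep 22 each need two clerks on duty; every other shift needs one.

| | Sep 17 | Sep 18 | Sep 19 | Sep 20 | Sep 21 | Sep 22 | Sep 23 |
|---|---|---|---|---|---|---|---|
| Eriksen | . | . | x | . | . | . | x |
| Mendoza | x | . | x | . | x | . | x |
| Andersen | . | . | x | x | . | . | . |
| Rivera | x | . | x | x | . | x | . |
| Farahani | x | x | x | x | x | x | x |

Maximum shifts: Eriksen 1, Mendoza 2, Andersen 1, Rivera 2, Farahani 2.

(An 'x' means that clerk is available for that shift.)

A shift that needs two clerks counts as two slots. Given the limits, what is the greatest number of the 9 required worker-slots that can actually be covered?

8

Total capacity across all clerks is 1+2+1+2+2 = 8, and 9 slots are needed, so at most 8 can be filled.
An assignment achieving 8: Sep 17→Mendoza+Rivera, Sep 18→Farahani, Sep 20→Andersen, Sep 21→Mendoza, Sep 22→Rivera+Farahani, Sep 23→Eriksen.
Loads: Eriksen 1/1, Mendoza 2/2, Andersen 1/1, Rivera 2/2, Farahani 2/2.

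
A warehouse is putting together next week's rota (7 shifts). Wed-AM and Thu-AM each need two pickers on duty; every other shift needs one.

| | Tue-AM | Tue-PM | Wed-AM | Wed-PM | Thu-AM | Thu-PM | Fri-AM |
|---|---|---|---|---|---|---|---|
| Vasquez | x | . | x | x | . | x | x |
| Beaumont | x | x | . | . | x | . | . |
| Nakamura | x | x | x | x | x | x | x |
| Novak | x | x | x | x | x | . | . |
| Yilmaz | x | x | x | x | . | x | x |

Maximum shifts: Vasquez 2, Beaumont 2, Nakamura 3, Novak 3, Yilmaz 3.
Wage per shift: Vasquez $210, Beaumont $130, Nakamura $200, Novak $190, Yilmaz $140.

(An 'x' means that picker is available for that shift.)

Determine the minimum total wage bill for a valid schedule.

$1450

Picking the cheapest available picker for each shift independently would cost $1330, but that ignores the shift limits.
An optimal schedule: Tue-AM→Novak, Tue-PM→Beaumont, Wed-AM→Novak+Nakamura, Wed-PM→Yilmaz, Thu-AM→Beaumont+Novak, Thu-PM→Yilmaz, Fri-AM→Yilmaz.
Total: 190 + 130 + 190 + 200 + 140 + 130 + 190 + 140 + 140 = $1450.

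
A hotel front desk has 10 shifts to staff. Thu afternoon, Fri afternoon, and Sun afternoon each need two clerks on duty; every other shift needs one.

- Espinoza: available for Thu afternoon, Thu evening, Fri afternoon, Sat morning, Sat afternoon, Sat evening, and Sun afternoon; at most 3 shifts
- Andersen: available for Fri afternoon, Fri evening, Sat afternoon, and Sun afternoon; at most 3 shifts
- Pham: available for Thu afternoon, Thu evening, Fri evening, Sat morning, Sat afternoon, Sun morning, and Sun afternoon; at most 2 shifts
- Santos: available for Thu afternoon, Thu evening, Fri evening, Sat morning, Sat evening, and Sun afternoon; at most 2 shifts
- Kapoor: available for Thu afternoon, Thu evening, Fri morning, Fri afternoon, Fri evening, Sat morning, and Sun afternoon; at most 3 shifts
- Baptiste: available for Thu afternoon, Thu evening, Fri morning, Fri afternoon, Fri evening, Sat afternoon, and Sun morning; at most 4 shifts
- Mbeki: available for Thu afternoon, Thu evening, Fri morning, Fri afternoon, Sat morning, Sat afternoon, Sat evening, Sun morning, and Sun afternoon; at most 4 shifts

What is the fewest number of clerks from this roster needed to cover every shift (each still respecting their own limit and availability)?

13 slots to fill and no one can take more than 4, so at least ⌈13/4⌉ = 4 clerks are needed.
Espinoza, Andersen, Kapoor, and Baptiste alone can cover everything: Thu afternoon→Espinoza+Kapoor, Thu evening→Baptiste, Fri morning→Kapoor, Fri afternoon→Andersen+Baptiste, Fri evening→Andersen, Sat morning→Espinoza, Sat afternoon→Baptiste, Sat evening→Espinoza, Sun morning→Baptiste, Sun afternoon→Andersen+Kapoor.

4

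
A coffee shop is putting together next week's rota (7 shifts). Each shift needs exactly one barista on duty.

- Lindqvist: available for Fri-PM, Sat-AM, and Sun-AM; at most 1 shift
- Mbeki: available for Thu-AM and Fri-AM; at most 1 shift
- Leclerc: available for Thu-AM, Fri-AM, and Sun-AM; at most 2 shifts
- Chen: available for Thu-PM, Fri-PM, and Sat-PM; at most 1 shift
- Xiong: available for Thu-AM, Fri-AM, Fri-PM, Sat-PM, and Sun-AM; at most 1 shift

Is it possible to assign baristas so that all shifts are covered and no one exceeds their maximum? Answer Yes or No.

Shifts {Thu-PM, Fri-PM, Sat-AM, Sat-PM} need 4 worker-slots in total, but the baristas available for any of those shifts (Lindqvist, Chen, and Xiong) can supply at most 3 among them. So no valid schedule exists.

No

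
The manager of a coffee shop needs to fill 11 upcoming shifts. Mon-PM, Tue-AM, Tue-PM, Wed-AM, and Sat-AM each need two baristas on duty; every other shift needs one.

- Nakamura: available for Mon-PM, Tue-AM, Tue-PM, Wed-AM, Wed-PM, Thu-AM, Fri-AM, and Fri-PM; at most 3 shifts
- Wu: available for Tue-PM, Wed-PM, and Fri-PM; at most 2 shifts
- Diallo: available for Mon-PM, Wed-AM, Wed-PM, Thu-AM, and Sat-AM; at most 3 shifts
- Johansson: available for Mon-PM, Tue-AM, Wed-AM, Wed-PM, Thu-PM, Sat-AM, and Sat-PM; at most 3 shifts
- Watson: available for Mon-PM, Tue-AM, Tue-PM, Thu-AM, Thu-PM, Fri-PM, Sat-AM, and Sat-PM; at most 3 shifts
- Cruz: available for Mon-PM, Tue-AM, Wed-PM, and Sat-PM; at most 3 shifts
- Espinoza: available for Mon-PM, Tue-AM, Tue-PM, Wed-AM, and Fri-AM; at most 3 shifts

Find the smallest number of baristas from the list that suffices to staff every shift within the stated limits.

16 slots to fill and no one can take more than 3, so at least ⌈16/3⌉ = 6 baristas are needed.
Nakamura, Wu, Diallo, Johansson, Watson, and Cruz alone can cover everything: Mon-PM→Watson+Cruz, Tue-AM→Watson+Cruz, Tue-PM→Nakamura+Wu, Wed-AM→Nakamura+Diallo, Wed-PM→Cruz, Thu-AM→Diallo, Thu-PM→Johansson, Fri-AM→Nakamura, Fri-PM→Wu, Sat-AM→Diallo+Johansson, Sat-PM→Johansson.

6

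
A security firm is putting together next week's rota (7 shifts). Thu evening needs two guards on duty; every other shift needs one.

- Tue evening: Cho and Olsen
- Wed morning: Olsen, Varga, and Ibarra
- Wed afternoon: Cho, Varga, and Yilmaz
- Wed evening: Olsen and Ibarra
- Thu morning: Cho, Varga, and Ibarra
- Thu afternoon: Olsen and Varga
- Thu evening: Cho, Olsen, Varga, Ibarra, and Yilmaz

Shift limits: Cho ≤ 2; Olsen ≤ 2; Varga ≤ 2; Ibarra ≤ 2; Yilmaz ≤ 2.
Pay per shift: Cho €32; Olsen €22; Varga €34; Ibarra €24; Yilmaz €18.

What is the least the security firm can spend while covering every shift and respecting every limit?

Picking the cheapest available guard for each shift independently would cost €170, but that ignores the shift limits.
An optimal schedule: Tue evening→Olsen, Wed morning→Ibarra, Wed afternoon→Yilmaz, Wed evening→Ibarra, Thu morning→Cho, Thu afternoon→Olsen, Thu evening→Yilmaz+Cho.
Total: 22 + 24 + 18 + 24 + 32 + 22 + 18 + 32 = €192.

€192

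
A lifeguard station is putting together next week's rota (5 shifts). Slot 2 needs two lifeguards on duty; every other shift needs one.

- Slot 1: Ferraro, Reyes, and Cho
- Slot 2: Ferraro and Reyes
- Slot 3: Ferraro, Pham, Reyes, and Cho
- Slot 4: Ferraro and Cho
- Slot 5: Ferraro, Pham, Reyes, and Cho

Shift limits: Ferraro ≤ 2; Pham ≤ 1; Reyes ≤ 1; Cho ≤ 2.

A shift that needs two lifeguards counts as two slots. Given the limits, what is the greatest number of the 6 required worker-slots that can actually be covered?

Total capacity across all lifeguards is 2+1+1+2 = 6, and 6 slots are needed, so at most 6 can be filled.
An assignment achieving 6: Slot 1→Cho, Slot 2→Ferraro+Reyes, Slot 3→Pham, Slot 4→Ferraro, Slot 5→Cho.
Loads: Ferraro 2/2, Pham 1/1, Reyes 1/1, Cho 2/2.

6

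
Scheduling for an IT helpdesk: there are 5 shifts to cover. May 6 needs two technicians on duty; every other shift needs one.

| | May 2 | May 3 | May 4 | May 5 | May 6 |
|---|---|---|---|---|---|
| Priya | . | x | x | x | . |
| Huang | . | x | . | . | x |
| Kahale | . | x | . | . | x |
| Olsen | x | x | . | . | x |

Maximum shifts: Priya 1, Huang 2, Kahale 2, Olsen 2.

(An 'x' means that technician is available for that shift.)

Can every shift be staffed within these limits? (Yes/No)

No

Total capacity is 7 and 6 slots are needed, so capacity alone doesn't rule it out.
Shifts {May 4, May 5} need 2 worker-slots in total, but the technicians available for any of those shifts (Priya) can supply at most 1 among them. So no valid schedule exists.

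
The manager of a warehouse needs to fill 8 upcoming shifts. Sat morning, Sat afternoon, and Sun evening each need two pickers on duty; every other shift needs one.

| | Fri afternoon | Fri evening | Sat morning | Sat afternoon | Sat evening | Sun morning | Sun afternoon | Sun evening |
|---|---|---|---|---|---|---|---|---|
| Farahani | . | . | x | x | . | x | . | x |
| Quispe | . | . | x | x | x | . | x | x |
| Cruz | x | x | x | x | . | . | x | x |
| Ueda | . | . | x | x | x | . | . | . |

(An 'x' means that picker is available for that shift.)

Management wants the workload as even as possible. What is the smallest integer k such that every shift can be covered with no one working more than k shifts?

With 4 pickers and 11 worker-slots to fill, someone must work at least ⌈11/4⌉ = 3 shifts, so k ≥ 3.
k = 3 works: Fri afternoon→Cruz, Fri evening→Cruz, Sat morning→Farahani+Ueda, Sat afternoon→Cruz+Ueda, Sat evening→Quispe, Sun morning→Farahani, Sun afternoon→Quispe, Sun evening→Farahani+Quispe.
Loads: Farahani 3, Quispe 3, Cruz 3, Ueda 2 — all ≤ 3.

3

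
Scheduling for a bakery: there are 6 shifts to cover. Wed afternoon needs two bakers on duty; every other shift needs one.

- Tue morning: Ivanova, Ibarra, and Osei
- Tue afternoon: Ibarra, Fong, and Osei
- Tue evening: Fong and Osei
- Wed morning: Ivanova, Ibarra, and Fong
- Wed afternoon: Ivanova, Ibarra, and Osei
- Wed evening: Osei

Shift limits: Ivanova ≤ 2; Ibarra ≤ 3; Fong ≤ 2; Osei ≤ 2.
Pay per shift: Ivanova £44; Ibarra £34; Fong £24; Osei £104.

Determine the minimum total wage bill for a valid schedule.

Wed evening can only be covered by Osei, so that assignment is forced.
Picking the cheapest available baker for each shift independently would cost £288, but that ignores the shift limits.
An optimal schedule: Tue morning→Ibarra, Tue afternoon→Fong, Tue evening→Fong, Wed morning→Ibarra, Wed afternoon→Ibarra+Ivanova, Wed evening→Osei.
Total: 34 + 24 + 24 + 34 + 34 + 44 + 104 = £298.

£298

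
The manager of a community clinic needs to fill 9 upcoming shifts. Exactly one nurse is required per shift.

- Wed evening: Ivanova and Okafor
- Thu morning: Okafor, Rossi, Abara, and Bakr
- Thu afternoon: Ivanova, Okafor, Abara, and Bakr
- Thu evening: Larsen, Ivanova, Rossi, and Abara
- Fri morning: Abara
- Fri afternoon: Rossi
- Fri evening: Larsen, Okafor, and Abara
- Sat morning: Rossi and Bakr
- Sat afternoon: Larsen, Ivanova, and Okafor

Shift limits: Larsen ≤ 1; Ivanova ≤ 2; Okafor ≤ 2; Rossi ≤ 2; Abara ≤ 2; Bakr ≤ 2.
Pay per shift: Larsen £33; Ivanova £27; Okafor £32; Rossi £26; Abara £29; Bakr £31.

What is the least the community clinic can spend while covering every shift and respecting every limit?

£258

Fri morning can only be covered by Abara, so that assignment is forced.
Fri afternoon can only be covered by Rossi, so that assignment is forced.
Picking the cheapest available nurse for each shift independently would cost £243, but that ignores the shift limits.
An optimal schedule: Wed evening→Ivanova, Thu morning→Bakr, Thu afternoon→Bakr, Thu evening→Ivanova, Fri morning→Abara, Fri afternoon→Rossi, Fri evening→Abara, Sat morning→Rossi, Sat afternoon→Okafor.
Total: 27 + 31 + 31 + 27 + 29 + 26 + 29 + 26 + 32 = £258.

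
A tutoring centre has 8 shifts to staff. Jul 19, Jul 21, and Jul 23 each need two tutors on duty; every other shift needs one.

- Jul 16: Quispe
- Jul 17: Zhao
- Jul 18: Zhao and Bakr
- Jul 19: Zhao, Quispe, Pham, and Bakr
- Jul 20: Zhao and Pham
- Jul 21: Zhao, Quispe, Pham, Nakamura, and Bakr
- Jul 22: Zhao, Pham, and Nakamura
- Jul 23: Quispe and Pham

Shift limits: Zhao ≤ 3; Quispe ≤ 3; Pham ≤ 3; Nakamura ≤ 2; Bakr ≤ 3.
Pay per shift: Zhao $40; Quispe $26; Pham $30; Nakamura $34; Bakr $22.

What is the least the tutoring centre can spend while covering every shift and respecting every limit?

$308

Jul 16 can only be covered by Quispe, so that assignment is forced.
Jul 17 can only be covered by Zhao, so that assignment is forced.
Jul 23 can only be covered by Quispe and Pham, so that assignment is forced.
Picking the cheapest available tutor for each shift independently would cost $300, but that ignores the shift limits.
An optimal schedule: Jul 16→Quispe, Jul 17→Zhao, Jul 18→Bakr, Jul 19→Bakr+Quispe, Jul 20→Pham, Jul 21→Bakr+Nakamura, Jul 22→Pham, Jul 23→Quispe+Pham.
Total: 26 + 40 + 22 + 22 + 26 + 30 + 22 + 34 + 30 + 26 + 30 = $308.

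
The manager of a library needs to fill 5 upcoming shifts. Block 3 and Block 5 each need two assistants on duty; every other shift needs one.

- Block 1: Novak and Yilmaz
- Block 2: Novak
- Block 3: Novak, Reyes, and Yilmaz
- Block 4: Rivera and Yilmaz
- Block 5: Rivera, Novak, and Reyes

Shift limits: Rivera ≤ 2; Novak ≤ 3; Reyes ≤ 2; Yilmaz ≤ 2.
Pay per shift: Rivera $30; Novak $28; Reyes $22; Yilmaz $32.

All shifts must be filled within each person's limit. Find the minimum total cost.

Block 2 can only be covered by Novak, so that assignment is forced.
Picking the cheapest available assistant for each shift independently would cost $186, but that ignores the shift limits.
An optimal schedule: Block 1→Novak, Block 2→Novak, Block 3→Novak+Reyes, Block 4→Rivera, Block 5→Rivera+Reyes.
Total: 28 + 28 + 28 + 22 + 30 + 30 + 22 = $188.

$188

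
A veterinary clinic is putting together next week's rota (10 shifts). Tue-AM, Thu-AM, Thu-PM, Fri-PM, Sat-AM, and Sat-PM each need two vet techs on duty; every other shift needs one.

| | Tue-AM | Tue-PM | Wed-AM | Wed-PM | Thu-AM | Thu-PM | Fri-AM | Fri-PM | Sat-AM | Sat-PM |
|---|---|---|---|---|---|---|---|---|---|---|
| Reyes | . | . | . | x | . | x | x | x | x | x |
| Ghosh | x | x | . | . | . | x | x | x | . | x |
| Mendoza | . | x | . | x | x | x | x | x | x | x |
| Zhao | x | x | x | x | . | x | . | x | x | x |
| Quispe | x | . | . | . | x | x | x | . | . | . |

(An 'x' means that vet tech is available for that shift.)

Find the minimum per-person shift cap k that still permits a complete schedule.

With 5 vet techs and 16 worker-slots to fill, someone must work at least ⌈16/5⌉ = 4 shifts, so k ≥ 4.
k = 4 works: Tue-AM→Ghosh+Zhao, Tue-PM→Ghosh, Wed-AM→Zhao, Wed-PM→Reyes, Thu-AM→Mendoza+Quispe, Thu-PM→Mendoza+Zhao, Fri-AM→Reyes, Fri-PM→Reyes+Ghosh, Sat-AM→Reyes+Mendoza, Sat-PM→Ghosh+Mendoza.
Loads: Reyes 4, Ghosh 4, Mendoza 4, Zhao 3, Quispe 1 — all ≤ 4.

4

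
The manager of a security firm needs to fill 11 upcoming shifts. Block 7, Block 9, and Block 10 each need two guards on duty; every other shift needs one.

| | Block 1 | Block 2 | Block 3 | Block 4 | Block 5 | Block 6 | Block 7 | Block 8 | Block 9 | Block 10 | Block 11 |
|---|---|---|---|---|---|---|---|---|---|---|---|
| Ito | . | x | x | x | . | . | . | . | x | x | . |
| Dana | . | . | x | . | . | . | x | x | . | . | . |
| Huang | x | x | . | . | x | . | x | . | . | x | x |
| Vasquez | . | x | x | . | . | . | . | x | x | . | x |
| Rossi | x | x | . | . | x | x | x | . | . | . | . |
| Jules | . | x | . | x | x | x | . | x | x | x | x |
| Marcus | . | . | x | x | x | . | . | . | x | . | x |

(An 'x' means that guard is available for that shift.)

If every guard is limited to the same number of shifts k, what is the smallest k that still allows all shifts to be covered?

With 7 guards and 14 worker-slots to fill, someone must work at least ⌈14/7⌉ = 2 shifts, so k ≥ 2.
k = 2 works: Block 1→Huang, Block 2→Vasquez, Block 3→Vasquez, Block 4→Ito, Block 5→Rossi, Block 6→Rossi, Block 7→Dana+Huang, Block 8→Dana, Block 9→Jules+Marcus, Block 10→Ito+Jules, Block 11→Marcus.
Loads: Ito 2, Dana 2, Huang 2, Vasquez 2, Rossi 2, Jules 2, Marcus 2 — all ≤ 2.

2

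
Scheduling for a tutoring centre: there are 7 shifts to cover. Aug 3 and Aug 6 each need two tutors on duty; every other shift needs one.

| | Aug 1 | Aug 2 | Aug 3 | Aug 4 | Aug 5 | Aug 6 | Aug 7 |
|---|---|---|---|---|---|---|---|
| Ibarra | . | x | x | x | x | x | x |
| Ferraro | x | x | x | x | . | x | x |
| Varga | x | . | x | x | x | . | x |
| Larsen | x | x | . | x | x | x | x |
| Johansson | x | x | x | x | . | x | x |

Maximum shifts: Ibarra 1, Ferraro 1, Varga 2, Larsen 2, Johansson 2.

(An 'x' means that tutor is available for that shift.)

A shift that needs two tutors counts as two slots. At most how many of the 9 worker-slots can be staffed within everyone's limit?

8

Total capacity across all tutors is 1+1+2+2+2 = 8, and 9 slots are needed, so at most 8 can be filled.
An assignment achieving 8: Aug 1→Ferraro, Aug 2→Larsen, Aug 3→Varga+Johansson, Aug 4→Varga, Aug 5→Ibarra, Aug 6→Larsen+Johansson.
Loads: Ibarra 1/1, Ferraro 1/1, Varga 2/2, Larsen 2/2, Johansson 2/2.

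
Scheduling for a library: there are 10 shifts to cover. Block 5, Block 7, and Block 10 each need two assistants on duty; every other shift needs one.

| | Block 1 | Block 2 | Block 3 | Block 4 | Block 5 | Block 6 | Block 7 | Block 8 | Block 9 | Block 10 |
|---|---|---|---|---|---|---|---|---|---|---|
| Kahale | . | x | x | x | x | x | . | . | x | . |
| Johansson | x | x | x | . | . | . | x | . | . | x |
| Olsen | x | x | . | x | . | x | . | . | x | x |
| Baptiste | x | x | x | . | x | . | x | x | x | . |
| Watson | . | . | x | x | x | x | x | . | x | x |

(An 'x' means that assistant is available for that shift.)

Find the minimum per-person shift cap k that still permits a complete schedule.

3

With 5 assistants and 13 worker-slots to fill, someone must work at least ⌈13/5⌉ = 3 shifts, so k ≥ 3.
k = 3 works: Block 1→Johansson, Block 2→Olsen, Block 3→Watson, Block 4→Kahale, Block 5→Kahale+Baptiste, Block 6→Kahale, Block 7→Johansson+Baptiste, Block 8→Baptiste, Block 9→Olsen, Block 10→Johansson+Olsen.
Loads: Kahale 3, Johansson 3, Olsen 3, Baptiste 3, Watson 1 — all ≤ 3.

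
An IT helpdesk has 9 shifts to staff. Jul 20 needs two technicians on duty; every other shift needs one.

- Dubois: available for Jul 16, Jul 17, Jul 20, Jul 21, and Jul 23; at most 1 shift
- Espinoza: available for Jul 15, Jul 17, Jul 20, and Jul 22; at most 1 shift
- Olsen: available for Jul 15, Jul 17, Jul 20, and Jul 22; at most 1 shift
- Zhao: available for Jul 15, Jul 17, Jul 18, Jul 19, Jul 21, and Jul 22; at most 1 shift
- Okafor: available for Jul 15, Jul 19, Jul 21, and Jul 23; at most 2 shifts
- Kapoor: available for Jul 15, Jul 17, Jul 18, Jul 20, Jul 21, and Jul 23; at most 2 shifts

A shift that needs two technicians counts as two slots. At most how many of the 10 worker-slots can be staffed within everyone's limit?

Total capacity across all technicians is 1+1+1+1+2+2 = 8, and 10 slots are needed, so at most 8 can be filled.
An assignment achieving 8: Jul 16→Dubois, Jul 18→Zhao, Jul 19→Okafor, Jul 20→Olsen+Kapoor, Jul 21→Kapoor, Jul 22→Espinoza, Jul 23→Okafor.
Loads: Dubois 1/1, Espinoza 1/1, Olsen 1/1, Zhao 1/1, Okafor 2/2, Kapoor 2/2.

8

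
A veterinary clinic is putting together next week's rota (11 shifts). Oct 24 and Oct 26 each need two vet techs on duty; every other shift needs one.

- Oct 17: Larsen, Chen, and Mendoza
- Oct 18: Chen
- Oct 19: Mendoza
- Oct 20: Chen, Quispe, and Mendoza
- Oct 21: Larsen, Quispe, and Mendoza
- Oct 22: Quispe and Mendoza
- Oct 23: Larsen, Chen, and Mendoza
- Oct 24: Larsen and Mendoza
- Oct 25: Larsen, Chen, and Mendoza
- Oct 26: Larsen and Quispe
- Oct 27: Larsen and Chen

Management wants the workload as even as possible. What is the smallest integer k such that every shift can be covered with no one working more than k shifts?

With 4 vet techs and 13 worker-slots to fill, someone must work at least ⌈13/4⌉ = 4 shifts, so k ≥ 4.
k = 4 works: Oct 17→Larsen, Oct 18→Chen, Oct 19→Mendoza, Oct 20→Chen, Oct 21→Quispe, Oct 22→Quispe, Oct 23→Chen, Oct 24→Larsen+Mendoza, Oct 25→Chen, Oct 26→Larsen+Quispe, Oct 27→Larsen.
Loads: Larsen 4, Chen 4, Quispe 3, Mendoza 2 — all ≤ 4.

4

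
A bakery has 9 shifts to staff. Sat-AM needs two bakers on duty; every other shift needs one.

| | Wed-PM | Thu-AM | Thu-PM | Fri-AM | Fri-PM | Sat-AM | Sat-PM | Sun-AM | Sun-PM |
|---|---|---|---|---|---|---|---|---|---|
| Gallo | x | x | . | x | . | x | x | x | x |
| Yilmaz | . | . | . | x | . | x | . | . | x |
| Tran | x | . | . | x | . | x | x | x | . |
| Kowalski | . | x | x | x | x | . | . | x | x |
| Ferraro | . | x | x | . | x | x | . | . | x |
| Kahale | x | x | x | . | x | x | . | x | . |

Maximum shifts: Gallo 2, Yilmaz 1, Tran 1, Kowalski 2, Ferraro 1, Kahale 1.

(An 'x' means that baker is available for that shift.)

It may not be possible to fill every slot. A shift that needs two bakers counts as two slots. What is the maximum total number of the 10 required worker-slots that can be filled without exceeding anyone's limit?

8

Total capacity across all bakers is 2+1+1+2+1+1 = 8, and 10 slots are needed, so at most 8 can be filled.
An assignment achieving 8: Wed-PM→Gallo, Thu-AM→Ferraro, Thu-PM→Kowalski, Fri-AM→Yilmaz, Fri-PM→Kowalski, Sat-AM→Kahale, Sat-PM→Gallo, Sun-AM→Tran.
Loads: Gallo 2/2, Yilmaz 1/1, Tran 1/1, Kowalski 2/2, Ferraro 1/1, Kahale 1/1.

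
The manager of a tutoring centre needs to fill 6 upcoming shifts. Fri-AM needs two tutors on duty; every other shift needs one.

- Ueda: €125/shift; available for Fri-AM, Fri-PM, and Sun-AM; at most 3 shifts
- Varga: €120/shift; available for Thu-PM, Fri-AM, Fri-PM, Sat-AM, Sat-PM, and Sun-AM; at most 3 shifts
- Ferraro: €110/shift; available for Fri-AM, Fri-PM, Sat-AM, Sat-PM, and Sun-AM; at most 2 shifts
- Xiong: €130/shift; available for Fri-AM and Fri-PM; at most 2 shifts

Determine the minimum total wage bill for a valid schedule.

€830

Thu-PM can only be covered by Varga, so that assignment is forced.
Picking the cheapest available tutor for each shift independently would cost €790, but that ignores the shift limits.
An optimal schedule: Thu-PM→Varga, Fri-AM→Varga+Ueda, Fri-PM→Ueda, Sat-AM→Ferraro, Sat-PM→Ferraro, Sun-AM→Varga.
Total: 120 + 120 + 125 + 125 + 110 + 110 + 120 = €830.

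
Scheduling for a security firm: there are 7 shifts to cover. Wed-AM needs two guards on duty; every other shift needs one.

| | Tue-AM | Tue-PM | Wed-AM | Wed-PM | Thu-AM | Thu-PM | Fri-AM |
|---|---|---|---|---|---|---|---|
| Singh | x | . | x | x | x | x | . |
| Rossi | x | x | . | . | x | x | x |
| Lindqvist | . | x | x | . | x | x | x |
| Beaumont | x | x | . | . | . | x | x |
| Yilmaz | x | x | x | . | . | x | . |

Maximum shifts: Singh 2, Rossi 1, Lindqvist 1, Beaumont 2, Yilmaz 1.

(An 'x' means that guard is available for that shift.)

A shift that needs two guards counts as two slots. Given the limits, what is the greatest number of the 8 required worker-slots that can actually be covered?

Total capacity across all guards is 2+1+1+2+1 = 7, and 8 slots are needed, so at most 7 can be filled.
An assignment achieving 7: Tue-AM→Beaumont, Tue-PM→Yilmaz, Wed-AM→Singh+Lindqvist, Wed-PM→Singh, Thu-AM→Rossi, Fri-AM→Beaumont.
Loads: Singh 2/2, Rossi 1/1, Lindqvist 1/1, Beaumont 2/2, Yilmaz 1/1.

7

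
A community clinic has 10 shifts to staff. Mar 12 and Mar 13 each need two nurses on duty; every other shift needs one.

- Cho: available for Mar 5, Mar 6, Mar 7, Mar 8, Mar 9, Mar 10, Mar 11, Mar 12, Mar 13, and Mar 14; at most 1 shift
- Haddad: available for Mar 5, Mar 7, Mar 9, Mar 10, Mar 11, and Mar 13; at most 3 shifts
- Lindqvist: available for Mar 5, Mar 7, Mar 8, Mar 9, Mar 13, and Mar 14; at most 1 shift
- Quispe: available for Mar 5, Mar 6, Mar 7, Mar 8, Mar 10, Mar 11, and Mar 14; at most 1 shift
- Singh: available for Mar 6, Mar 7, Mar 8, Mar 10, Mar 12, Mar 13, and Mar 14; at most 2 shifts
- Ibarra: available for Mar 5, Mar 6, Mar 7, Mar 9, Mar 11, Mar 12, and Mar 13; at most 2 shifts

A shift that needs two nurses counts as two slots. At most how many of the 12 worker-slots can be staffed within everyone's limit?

Total capacity across all nurses is 1+3+1+1+2+2 = 10, and 12 slots are needed, so at most 10 can be filled.
An assignment achieving 10: Mar 5→Ibarra, Mar 6→Quispe, Mar 8→Lindqvist, Mar 9→Haddad, Mar 10→Haddad, Mar 11→Haddad, Mar 12→Cho+Singh, Mar 13→Ibarra, Mar 14→Singh.
Loads: Cho 1/1, Haddad 3/3, Lindqvist 1/1, Quispe 1/1, Singh 2/2, Ibarra 2/2.

10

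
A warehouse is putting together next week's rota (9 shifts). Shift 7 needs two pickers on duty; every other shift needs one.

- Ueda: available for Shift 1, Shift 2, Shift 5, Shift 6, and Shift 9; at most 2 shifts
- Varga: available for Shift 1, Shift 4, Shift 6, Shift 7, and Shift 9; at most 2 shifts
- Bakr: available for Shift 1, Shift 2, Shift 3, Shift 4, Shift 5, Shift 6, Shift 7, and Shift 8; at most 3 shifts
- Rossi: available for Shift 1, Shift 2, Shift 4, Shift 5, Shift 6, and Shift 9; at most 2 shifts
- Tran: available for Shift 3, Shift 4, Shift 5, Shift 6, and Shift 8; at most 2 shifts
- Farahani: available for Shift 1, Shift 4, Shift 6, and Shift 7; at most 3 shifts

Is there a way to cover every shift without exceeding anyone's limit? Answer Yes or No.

Yes

One valid schedule: Shift 1→Varga, Shift 2→Ueda, Shift 3→Bakr, Shift 4→Rossi, Shift 5→Rossi, Shift 6→Tran, Shift 7→Varga+Bakr, Shift 8→Bakr, Shift 9→Ueda.
Loads: Ueda 2/2, Varga 2/2, Bakr 3/3, Rossi 2/2, Tran 1/2, Farahani 0/3 — all within limits.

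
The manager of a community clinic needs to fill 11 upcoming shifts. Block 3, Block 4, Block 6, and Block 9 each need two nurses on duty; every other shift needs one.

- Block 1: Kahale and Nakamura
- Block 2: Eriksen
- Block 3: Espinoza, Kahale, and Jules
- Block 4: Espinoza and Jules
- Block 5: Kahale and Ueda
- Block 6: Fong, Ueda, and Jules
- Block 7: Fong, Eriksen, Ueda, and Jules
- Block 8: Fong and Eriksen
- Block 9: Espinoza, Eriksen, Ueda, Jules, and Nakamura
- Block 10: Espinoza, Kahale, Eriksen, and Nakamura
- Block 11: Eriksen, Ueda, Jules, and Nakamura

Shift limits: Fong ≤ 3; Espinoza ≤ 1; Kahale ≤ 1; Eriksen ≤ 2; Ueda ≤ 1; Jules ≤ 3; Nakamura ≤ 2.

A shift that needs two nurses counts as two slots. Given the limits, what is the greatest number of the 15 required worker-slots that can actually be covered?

Total capacity across all nurses is 3+1+1+2+1+3+2 = 13, and 15 slots are needed, so at most 13 can be filled.
An assignment achieving 13: Block 1→Kahale, Block 2→Eriksen, Block 3→Jules, Block 4→Espinoza+Jules, Block 5→Ueda, Block 6→Fong+Jules, Block 7→Fong, Block 8→Fong, Block 9→Nakamura, Block 10→Eriksen, Block 11→Nakamura.
Loads: Fong 3/3, Espinoza 1/1, Kahale 1/1, Eriksen 2/2, Ueda 1/1, Jules 3/3, Nakamura 2/2.

13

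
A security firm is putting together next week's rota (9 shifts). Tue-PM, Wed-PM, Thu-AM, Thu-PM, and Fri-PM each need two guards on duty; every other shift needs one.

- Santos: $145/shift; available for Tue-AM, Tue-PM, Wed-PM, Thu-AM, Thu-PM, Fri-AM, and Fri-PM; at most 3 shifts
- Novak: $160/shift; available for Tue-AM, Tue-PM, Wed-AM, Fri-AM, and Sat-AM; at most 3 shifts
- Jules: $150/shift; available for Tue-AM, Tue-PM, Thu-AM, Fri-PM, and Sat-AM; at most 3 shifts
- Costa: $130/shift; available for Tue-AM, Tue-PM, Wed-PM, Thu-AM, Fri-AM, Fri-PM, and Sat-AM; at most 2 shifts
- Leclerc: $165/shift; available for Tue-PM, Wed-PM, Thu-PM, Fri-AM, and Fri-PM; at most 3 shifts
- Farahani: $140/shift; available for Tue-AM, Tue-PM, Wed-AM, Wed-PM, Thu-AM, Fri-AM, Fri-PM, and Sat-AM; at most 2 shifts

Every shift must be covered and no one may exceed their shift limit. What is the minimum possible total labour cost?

Thu-PM can only be covered by Santos and Leclerc, so that assignment is forced.
Picking the cheapest available guard for each shift independently would cost $1920, but that ignores the shift limits.
An optimal schedule: Tue-AM→Novak, Tue-PM→Jules+Novak, Wed-AM→Farahani, Wed-PM→Costa+Farahani, Thu-AM→Santos+Jules, Thu-PM→Santos+Leclerc, Fri-AM→Novak, Fri-PM→Santos+Jules, Sat-AM→Costa.
Total: 160 + 150 + 160 + 140 + 130 + 140 + 145 + 150 + 145 + 165 + 160 + 145 + 150 + 130 = $2070.

$2070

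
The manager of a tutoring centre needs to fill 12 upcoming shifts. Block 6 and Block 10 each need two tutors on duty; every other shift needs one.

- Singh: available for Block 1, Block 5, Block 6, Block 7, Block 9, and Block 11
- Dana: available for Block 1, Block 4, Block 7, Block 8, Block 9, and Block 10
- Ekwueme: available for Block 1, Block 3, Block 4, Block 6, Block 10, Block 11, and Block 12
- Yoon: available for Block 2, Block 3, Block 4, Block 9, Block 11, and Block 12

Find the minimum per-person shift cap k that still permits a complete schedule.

With 4 tutors and 14 worker-slots to fill, someone must work at least ⌈14/4⌉ = 4 shifts, so k ≥ 4.
k = 4 works: Block 1→Singh, Block 2→Yoon, Block 3→Ekwueme, Block 4→Dana, Block 5→Singh, Block 6→Singh+Ekwueme, Block 7→Singh, Block 8→Dana, Block 9→Dana, Block 10→Dana+Ekwueme, Block 11→Yoon, Block 12→Ekwueme.
Loads: Singh 4, Dana 4, Ekwueme 4, Yoon 2 — all ≤ 4.

4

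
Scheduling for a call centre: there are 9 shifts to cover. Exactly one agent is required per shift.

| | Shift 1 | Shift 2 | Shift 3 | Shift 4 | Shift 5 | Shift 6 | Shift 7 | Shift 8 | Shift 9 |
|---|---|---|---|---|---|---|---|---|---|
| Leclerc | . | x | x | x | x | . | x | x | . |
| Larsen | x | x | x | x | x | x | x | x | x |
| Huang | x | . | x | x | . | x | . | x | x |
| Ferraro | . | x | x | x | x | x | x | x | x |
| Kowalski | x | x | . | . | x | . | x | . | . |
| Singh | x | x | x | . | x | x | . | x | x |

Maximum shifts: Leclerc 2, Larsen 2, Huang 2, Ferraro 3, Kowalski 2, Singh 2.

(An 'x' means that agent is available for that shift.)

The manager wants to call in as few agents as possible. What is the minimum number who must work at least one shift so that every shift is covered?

9 slots to fill and no one can take more than 3, so at least ⌈9/3⌉ = 3 agents are needed.
Any 3 agents together have capacity at most 3+2+2 = 7 < 9 slots, so 3 can never suffice.
Leclerc, Larsen, Huang, and Ferraro alone can cover everything: Shift 1→Larsen, Shift 2→Leclerc, Shift 3→Huang, Shift 4→Ferraro, Shift 5→Leclerc, Shift 6→Larsen, Shift 7→Ferraro, Shift 8→Ferraro, Shift 9→Huang.

4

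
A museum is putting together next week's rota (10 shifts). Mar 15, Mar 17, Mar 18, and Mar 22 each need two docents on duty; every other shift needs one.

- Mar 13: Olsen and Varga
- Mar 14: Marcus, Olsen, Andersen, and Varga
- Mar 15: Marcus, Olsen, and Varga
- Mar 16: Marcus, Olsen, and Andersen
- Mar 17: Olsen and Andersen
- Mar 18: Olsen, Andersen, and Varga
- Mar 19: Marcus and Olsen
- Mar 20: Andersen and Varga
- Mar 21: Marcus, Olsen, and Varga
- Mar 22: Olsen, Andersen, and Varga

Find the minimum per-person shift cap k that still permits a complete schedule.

4

With 4 docents and 14 worker-slots to fill, someone must work at least ⌈14/4⌉ = 4 shifts, so k ≥ 4.
k = 4 works: Mar 13→Olsen, Mar 14→Varga, Mar 15→Marcus+Olsen, Mar 16→Marcus, Mar 17→Olsen+Andersen, Mar 18→Olsen+Andersen, Mar 19→Marcus, Mar 20→Andersen, Mar 21→Marcus, Mar 22→Andersen+Varga.
Loads: Marcus 4, Olsen 4, Andersen 4, Varga 2 — all ≤ 4.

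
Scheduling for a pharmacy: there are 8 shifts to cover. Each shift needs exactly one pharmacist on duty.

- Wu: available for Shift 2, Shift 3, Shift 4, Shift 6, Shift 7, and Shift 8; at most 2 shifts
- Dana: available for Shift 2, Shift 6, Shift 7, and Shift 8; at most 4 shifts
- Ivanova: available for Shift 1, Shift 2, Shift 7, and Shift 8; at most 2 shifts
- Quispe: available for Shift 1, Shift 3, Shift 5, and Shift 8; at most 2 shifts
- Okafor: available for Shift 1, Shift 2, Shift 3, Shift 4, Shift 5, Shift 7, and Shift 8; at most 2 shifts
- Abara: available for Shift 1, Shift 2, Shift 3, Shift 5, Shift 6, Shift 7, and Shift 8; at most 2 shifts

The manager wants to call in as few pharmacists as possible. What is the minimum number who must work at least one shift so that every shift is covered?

3

8 slots to fill and no one can take more than 4, so at least ⌈8/4⌉ = 2 pharmacists are needed.
Any 2 pharmacists together have capacity at most 4+2 = 6 < 8 slots, so 2 can never suffice.
Wu, Dana, and Quispe alone can cover everything: Shift 1→Quispe, Shift 2→Dana, Shift 3→Wu, Shift 4→Wu, Shift 5→Quispe, Shift 6→Dana, Shift 7→Dana, Shift 8→Dana.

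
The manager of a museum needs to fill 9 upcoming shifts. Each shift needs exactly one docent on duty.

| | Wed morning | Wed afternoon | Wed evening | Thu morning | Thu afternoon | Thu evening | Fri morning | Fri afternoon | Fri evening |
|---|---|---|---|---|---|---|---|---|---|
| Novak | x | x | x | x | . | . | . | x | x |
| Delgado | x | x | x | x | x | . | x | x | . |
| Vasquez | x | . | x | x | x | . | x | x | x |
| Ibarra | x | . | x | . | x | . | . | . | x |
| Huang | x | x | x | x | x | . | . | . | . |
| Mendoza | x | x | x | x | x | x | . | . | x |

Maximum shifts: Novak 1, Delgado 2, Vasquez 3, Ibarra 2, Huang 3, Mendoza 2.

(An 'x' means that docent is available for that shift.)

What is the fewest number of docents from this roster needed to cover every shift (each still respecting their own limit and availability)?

9 slots to fill and no one can take more than 3, so at least ⌈9/3⌉ = 3 docents are needed.
Any 3 docents together have capacity at most 3+3+2 = 8 < 9 slots, so 3 can never suffice.
Novak, Vasquez, Huang, and Mendoza alone can cover everything: Wed morning→Huang, Wed afternoon→Huang, Wed evening→Huang, Thu morning→Mendoza, Thu afternoon→Vasquez, Thu evening→Mendoza, Fri morning→Vasquez, Fri afternoon→Novak, Fri evening→Vasquez.

4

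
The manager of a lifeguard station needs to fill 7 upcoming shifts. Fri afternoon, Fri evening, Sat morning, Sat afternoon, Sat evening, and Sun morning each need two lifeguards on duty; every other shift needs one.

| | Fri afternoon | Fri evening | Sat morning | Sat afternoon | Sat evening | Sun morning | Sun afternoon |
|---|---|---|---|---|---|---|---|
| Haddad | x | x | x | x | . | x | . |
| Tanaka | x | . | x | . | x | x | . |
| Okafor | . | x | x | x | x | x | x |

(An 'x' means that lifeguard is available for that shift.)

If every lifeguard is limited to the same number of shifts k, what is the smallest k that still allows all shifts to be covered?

5

With 3 lifeguards and 13 worker-slots to fill, someone must work at least ⌈13/3⌉ = 5 shifts, so k ≥ 5.
k = 5 works: Fri afternoon→Haddad+Tanaka, Fri evening→Haddad+Okafor, Sat morning→Haddad+Tanaka, Sat afternoon→Haddad+Okafor, Sat evening→Tanaka+Okafor, Sun morning→Haddad+Tanaka, Sun afternoon→Okafor.
Loads: Haddad 5, Tanaka 4, Okafor 4 — all ≤ 5.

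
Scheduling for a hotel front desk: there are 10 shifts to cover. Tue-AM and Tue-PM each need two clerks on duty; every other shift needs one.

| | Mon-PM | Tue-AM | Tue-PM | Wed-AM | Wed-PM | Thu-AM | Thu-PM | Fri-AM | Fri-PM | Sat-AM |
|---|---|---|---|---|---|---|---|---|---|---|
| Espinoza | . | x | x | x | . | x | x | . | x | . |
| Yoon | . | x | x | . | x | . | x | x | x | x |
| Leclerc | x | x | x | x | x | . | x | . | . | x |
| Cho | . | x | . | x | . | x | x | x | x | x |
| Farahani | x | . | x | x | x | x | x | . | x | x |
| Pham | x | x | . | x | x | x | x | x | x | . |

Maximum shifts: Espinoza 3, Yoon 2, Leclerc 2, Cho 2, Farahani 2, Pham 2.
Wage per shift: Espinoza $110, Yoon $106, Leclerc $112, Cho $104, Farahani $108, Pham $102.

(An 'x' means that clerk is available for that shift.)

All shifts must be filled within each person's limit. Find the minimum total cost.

Picking the cheapest available clerk for each shift independently would cost $1238, but that ignores the shift limits.
An optimal schedule: Mon-PM→Pham, Tue-AM→Espinoza+Leclerc, Tue-PM→Farahani+Espinoza, Wed-AM→Farahani, Wed-PM→Yoon, Thu-AM→Cho, Thu-PM→Espinoza, Fri-AM→Pham, Fri-PM→Yoon, Sat-AM→Cho.
Total: 102 + 110 + 112 + 108 + 110 + 108 + 106 + 104 + 110 + 102 + 106 + 104 = $1282.

$1282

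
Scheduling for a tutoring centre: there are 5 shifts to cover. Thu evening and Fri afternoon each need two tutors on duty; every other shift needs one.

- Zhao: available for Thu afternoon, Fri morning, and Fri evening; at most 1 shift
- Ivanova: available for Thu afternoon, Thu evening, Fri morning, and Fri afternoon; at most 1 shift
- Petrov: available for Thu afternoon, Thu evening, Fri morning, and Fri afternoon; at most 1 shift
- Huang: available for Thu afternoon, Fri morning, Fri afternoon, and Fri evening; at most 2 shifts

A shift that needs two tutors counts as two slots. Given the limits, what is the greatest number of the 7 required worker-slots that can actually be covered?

5

Total capacity across all tutors is 1+1+1+2 = 5, and 7 slots are needed, so at most 5 can be filled.
An assignment achieving 5: Thu afternoon→Huang, Thu evening→Ivanova+Petrov, Fri afternoon→Huang, Fri evening→Zhao.
Loads: Zhao 1/1, Ivanova 1/1, Petrov 1/1, Huang 2/2.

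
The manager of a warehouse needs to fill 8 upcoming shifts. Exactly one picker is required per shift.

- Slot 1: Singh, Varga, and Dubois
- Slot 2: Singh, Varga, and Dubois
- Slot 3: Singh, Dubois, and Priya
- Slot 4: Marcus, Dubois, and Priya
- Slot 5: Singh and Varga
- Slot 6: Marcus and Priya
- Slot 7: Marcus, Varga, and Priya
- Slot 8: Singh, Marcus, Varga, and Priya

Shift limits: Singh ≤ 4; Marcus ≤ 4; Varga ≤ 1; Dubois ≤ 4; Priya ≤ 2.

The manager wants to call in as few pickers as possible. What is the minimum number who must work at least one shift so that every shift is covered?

2

8 slots to fill and no one can take more than 4, so at least ⌈8/4⌉ = 2 pickers are needed.
Singh and Marcus alone can cover everything: Slot 1→Singh, Slot 2→Singh, Slot 3→Singh, Slot 4→Marcus, Slot 5→Singh, Slot 6→Marcus, Slot 7→Marcus, Slot 8→Marcus.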